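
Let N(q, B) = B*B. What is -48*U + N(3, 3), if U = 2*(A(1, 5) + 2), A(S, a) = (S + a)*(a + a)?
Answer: -5943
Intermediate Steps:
A(S, a) = 2*a*(S + a) (A(S, a) = (S + a)*(2*a) = 2*a*(S + a))
N(q, B) = B²
U = 124 (U = 2*(2*5*(1 + 5) + 2) = 2*(2*5*6 + 2) = 2*(60 + 2) = 2*62 = 124)
-48*U + N(3, 3) = -48*124 + 3² = -5952 + 9 = -5943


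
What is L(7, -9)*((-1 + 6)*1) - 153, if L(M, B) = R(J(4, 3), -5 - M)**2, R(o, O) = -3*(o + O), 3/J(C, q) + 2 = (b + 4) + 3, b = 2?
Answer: 287748/49 ≈ 5872.4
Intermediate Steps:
J(C, q) = 3/7 (J(C, q) = 3/(-2 + ((2 + 4) + 3)) = 3/(-2 + (6 + 3)) = 3/(-2 + 9) = 3/7)
R(o, O) = -3*O - 3*o (R(o, O) = -3*(O + o) = -3*O - 3*o)
L(M, B) = (96/7 + 3*M)**2 (L(M, B) = (-3*(-5 - M) - 3*3/7)**2 = ((15 + 3*M) - 9/7)**2 = (96/7 + 3*M)**2)
L(7, -9)*((-1 + 6)*1) - 153 = (9*(32 + 7*7)**2/49)*((-1 + 6)*1) - 153 = (9*(32 + 49)**2/49)*(5*1) - 153 = ((9/49)*81**2)*5 - 153 = ((9/49)*6561)*5 - 153 = (59049/49)*5 - 153 = 295245/49 - 153 = 287748/49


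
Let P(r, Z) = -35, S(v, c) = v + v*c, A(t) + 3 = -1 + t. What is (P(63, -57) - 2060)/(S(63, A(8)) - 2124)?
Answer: 2095/1809 ≈ 1.1581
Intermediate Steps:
A(t) = -4 + t (A(t) = -3 + (-1 + t) = -4 + t)
S(v, c) = v + c*v
(P(63, -57) - 2060)/(S(63, A(8)) - 2124) = (-35 - 2060)/(63*(1 + (-4 + 8)) - 2124) = -2095/(63*(1 + 4) - 2124) = -2095/(63*5 - 2124) = -2095/(315 - 2124) = -2095/(-1809) = -2095*(-1/1809) = 2095/1809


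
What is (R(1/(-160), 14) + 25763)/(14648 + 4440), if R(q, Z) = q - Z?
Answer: 4119839/3054080 ≈ 1.3490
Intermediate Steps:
(R(1/(-160), 14) + 25763)/(14648 + 4440) = ((1/(-160) - 1*14) + 25763)/(14648 + 4440) = ((-1/160 - 14) + 25763)/19088 = (-2241/160 + 25763)*(1/19088) = (4119839/160)*(1/19088) = 4119839/3054080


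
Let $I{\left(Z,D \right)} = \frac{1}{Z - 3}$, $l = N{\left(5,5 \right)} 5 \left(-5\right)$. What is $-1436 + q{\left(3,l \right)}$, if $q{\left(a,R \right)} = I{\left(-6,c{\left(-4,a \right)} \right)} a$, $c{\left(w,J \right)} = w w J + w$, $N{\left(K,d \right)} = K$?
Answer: $- \frac{4309}{3} \approx -1436.3$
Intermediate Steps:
$c{\left(w,J \right)} = w + J w^{2}$ ($c{\left(w,J \right)} = w^{2} J + w = J w^{2} + w = w + J w^{2}$)
$l = -125$ ($l = 5 \cdot 5 \left(-5\right) = 25 \left(-5\right) = -125$)
$I{\left(Z,D \right)} = \frac{1}{-3 + Z}$
$q{\left(a,R \right)} = - \frac{a}{9}$ ($q{\left(a,R \right)} = \frac{a}{-3 - 6} = \frac{a}{-9} = - \frac{a}{9}$)
$-1436 + q{\left(3,l \right)} = -1436 - \frac{1}{3} = - \frac{4309}{3}$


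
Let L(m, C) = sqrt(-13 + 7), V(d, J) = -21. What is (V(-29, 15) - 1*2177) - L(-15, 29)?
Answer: -2198 - I*sqrt(6) ≈ -2198.0 - 2.4495*I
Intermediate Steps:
L(m, C) = I*sqrt(6) (L(m, C) = sqrt(-6) = I*sqrt(6))
(V(-29, 15) - 1*2177) - L(-15, 29) = (-21 - 1*2177) - I*sqrt(6) = (-21 - 2177) - I*sqrt(6) = -2198 - I*sqrt(6)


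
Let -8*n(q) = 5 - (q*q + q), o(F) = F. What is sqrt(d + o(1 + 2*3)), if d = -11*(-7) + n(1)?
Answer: sqrt(1338)/4 ≈ 9.1447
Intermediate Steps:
n(q) = -5/8 + q/8 + q**2/8 (n(q) = -(5 - (q*q + q))/8 = -(5 - (q**2 + q))/8 = -(5 - (q + q**2))/8 = -(5 + (-q - q**2))/8 = -(5 - q - q**2)/8 = -5/8 + q/8 + q**2/8)
d = 613/8 (d = -11*(-7) + (-5/8 + (1/8)*1 + (1/8)*1**2) = 77 + (-5/8 + 1/8 + (1/8)*1) = 77 + (-5/8 + 1/8 + 1/8) = 77 - 3/8 = 613/8 ≈ 76.625)
sqrt(d + o(1 + 2*3)) = sqrt(613/8 + (1 + 2*3)) = sqrt(613/8 + (1 + 6)) = sqrt(613/8 + 7) = sqrt(669/8) = sqrt(1338)/4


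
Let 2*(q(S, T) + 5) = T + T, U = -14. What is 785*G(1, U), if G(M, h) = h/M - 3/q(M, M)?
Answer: -41605/4 ≈ -10401.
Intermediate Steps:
q(S, T) = -5 + T (q(S, T) = -5 + (T + T)/2 = -5 + (2*T)/2 = -5 + T)
G(M, h) = -3/(-5 + M) + h/M (G(M, h) = h/M - 3/(-5 + M) = -3/(-5 + M) + h/M)
785*G(1, U) = 785*(-3/(-5 + 1) - 14/1) = 785*(-3/(-4) - 14*1) = 785*(-3*(-¼) - 14) = 785*(¾ - 14) = 785*(-53/4) = -41605/4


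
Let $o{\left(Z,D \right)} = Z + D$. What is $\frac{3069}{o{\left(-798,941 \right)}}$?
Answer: $\frac{279}{13} \approx 21.462$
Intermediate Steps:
$o{\left(Z,D \right)} = D + Z$
$\frac{3069}{o{\left(-798,941 \right)}} = \frac{3069}{941 - 798} = \frac{3069}{143} = 3069 \cdot \frac{1}{143} = \frac{279}{13}$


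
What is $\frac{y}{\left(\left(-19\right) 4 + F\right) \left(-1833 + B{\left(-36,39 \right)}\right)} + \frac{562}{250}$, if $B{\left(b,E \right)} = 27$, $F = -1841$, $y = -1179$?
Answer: $\frac{108078143}{48084750} \approx 2.2477$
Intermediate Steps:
$\frac{y}{\left(\left(-19\right) 4 + F\right) \left(-1833 + B{\left(-36,39 \right)}\right)} + \frac{562}{250} = - \frac{1179}{\left(\left(-19\right) 4 - 1841\right) \left(-1833 + 27\right)} + \frac{562}{250} = - \frac{1179}{\left(-76 - 1841\right) \left(-1806\right)} + 562 \cdot \frac{1}{250} = - \frac{1179}{\left(-1917\right) \left(-1806\right)} + \frac{281}{125} = - \frac{1179}{3462102} + \frac{281}{125} = \left(-1179\right) \frac{1}{3462102} + \frac{281}{125} = - \frac{131}{384678} + \frac{281}{125} = \frac{108078143}{48084750}$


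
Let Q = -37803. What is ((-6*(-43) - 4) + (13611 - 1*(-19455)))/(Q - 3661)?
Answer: -4165/5183 ≈ -0.80359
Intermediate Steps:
((-6*(-43) - 4) + (13611 - 1*(-19455)))/(Q - 3661) = ((-6*(-43) - 4) + (13611 - 1*(-19455)))/(-37803 - 3661) = ((258 - 4) + (13611 + 19455))/(-41464) = (254 + 33066)*(-1/41464) = 33320*(-1/41464) = -4165/5183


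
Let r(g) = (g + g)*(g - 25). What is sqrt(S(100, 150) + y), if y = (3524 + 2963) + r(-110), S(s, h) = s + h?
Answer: sqrt(36437) ≈ 190.88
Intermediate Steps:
r(g) = 2*g*(-25 + g) (r(g) = (2*g)*(-25 + g) = 2*g*(-25 + g))
S(s, h) = h + s
y = 36187 (y = (3524 + 2963) + 2*(-110)*(-25 - 110) = 6487 + 2*(-110)*(-135) = 6487 + 29700 = 36187)
sqrt(S(100, 150) + y) = sqrt((150 + 100) + 36187) = sqrt(250 + 36187) = sqrt(36437)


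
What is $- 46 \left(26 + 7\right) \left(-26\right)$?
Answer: $39468$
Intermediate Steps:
$- 46 \left(26 + 7\right) \left(-26\right) = \left(-46\right) 33 \left(-26\right) = \left(-1518\right) \left(-26\right) = 39468$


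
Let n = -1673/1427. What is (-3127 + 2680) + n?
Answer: -639542/1427 ≈ -448.17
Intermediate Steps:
n = -1673/1427 (n = -1673*1/1427 = -1673/1427 ≈ -1.1724)
(-3127 + 2680) + n = (-3127 + 2680) - 1673/1427 = -447 - 1673/1427 = -639542/1427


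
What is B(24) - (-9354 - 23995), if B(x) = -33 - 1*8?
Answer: 33308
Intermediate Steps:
B(x) = -41 (B(x) = -33 - 8 = -41)
B(24) - (-9354 - 23995) = -41 - (-9354 - 23995) = -41 - 1*(-33349) = -41 + 33349 = 33308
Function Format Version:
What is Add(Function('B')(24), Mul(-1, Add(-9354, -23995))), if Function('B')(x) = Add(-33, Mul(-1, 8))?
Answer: 33308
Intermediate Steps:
Function('B')(x) = -41 (Function('B')(x) = Add(-33, -8) = -41)
Add(Function('B')(24), Mul(-1, Add(-9354, -23995))) = Add(-41, Mul(-1, Add(-9354, -23995))) = Add(-41, Mul(-1, -33349)) = Add(-41, 33349) = 33308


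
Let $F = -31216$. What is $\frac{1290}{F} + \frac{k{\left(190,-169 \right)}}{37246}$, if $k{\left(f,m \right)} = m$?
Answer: $- \frac{13330711}{290667784} \approx -0.045862$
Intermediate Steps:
$\frac{1290}{F} + \frac{k{\left(190,-169 \right)}}{37246} = \frac{1290}{-31216} - \frac{169}{37246} = 1290 \left(- \frac{1}{31216}\right) - \frac{169}{37246} = - \frac{645}{15608} - \frac{169}{37246} = - \frac{13330711}{290667784}$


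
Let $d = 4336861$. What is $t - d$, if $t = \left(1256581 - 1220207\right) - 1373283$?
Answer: $-5673770$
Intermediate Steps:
$t = -1336909$ ($t = 36374 - 1373283 = -1336909$)
$t - d = -1336909 - 4336861 = -5673770$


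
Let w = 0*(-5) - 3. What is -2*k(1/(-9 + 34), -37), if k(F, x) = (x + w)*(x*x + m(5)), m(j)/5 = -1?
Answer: 109120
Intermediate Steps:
m(j) = -5 (m(j) = 5*(-1) = -5)
w = -3 (w = 0 - 3 = -3)
k(F, x) = (-5 + x²)*(-3 + x) (k(F, x) = (x - 3)*(x*x - 5) = (-3 + x)*(x² - 5) = (-3 + x)*(-5 + x²) = (-5 + x²)*(-3 + x))
-2*k(1/(-9 + 34), -37) = -2*(15 + (-37)³ - 5*(-37) - 3*(-37)²) = -2*(15 - 50653 + 185 - 3*1369) = -2*(15 - 50653 + 185 - 4107) = -2*(-54560) = 109120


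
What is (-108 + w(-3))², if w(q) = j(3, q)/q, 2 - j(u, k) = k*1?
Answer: 108241/9 ≈ 12027.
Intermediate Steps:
j(u, k) = 2 - k
w(q) = (2 - q)/q
(-108 + w(-3))² = (-108 + (2 - 1*(-3))/(-3))² = (-108 - (2 + 3)/3)² = (-108 - ⅓*5)² = (-108 - 5/3)² = (-329/3)² = 108241/9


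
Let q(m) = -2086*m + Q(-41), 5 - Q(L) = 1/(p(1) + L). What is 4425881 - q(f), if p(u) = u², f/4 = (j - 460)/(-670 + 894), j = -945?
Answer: 174941589/40 ≈ 4.3735e+6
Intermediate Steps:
f = -1405/56 (f = 4*((-945 - 460)/(-670 + 894)) = 4*(-1405/224) = -1405/56 ≈ -25.089)
Q(L) = 5 - 1/(1 + L) (Q(L) = 5 - 1/(1² + L) = 5 - 1/(1 + L))
q(m) = 201/40 - 2086*m (q(m) = -2086*m + (4 + 5*(-41))/(1 - 41) = -2086*m + (4 - 205)/(-40) = -2086*m - 1/40*(-201) = -2086*m + 201/40 = 201/40 - 2086*m)
4425881 - q(f) = 4425881 - (201/40 - 2086*(-1405/56)) = 4425881 - (201/40 + 209345/4) = 4425881 - 1*2093651/40 = 4425881 - 2093651/40 = 174941589/40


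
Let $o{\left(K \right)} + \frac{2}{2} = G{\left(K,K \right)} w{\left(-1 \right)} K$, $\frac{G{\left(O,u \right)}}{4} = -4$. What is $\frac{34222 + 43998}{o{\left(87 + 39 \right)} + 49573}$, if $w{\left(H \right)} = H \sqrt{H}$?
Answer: $\frac{598383}{379853} - \frac{219016 i}{3418677} \approx 1.5753 - 0.064065 i$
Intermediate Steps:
$G{\left(O,u \right)} = -16$ ($G{\left(O,u \right)} = 4 \left(-4\right) = -16$)
$w{\left(H \right)} = H^{\frac{3}{2}}$
$o{\left(K \right)} = -1 + 16 i K$ ($o{\left(K \right)} = -1 + - 16 \left(-1\right)^{\frac{3}{2}} K = -1 + - 16 \left(- i\right) K = -1 + 16 i K$)
$\frac{34222 + 43998}{o{\left(87 + 39 \right)} + 49573} = \frac{34222 + 43998}{\left(-1 + 16 i \left(87 + 39\right)\right) + 49573} = \frac{78220}{\left(-1 + 16 i 126\right) + 49573} = \frac{78220}{\left(-1 + 2016 i\right) + 49573} = \frac{78220}{49572 + 2016 i} = 78220 \frac{49572 - 2016 i}{2461447440} = \frac{3911 \left(49572 - 2016 i\right)}{123072372}$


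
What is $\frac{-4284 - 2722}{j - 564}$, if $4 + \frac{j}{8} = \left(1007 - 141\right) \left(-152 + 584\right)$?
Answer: $- \frac{3503}{1496150} \approx -0.0023413$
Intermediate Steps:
$j = 2992864$ ($j = -32 + 8 \left(1007 - 141\right) \left(-152 + 584\right) = -32 + 8 \cdot 866 \cdot 432 = -32 + 8 \cdot 374112 = -32 + 2992896 = 2992864$)
$\frac{-4284 - 2722}{j - 564} = \frac{-4284 - 2722}{2992864 - 564} = - \frac{7006}{2992300} = \left(-7006\right) \frac{1}{2992300} = - \frac{3503}{1496150}$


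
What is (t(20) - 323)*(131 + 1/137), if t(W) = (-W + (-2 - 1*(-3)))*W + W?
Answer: -12258484/137 ≈ -89478.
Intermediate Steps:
t(W) = W + W*(1 - W) (t(W) = (-W + (-2 + 3))*W + W = (-W + 1)*W + W = (1 - W)*W + W = W*(1 - W) + W = W + W*(1 - W))
(t(20) - 323)*(131 + 1/137) = (20*(2 - 1*20) - 323)*(131 + 1/137) = (20*(2 - 20) - 323)*(131 + 1/137) = (20*(-18) - 323)*(17948/137) = (-360 - 323)*(17948/137) = -683*17948/137 = -12258484/137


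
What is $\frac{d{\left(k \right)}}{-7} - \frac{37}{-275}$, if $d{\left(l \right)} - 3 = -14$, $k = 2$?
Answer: $\frac{3284}{1925} \approx 1.706$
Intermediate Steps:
$d{\left(l \right)} = -11$ ($d{\left(l \right)} = 3 - 14 = -11$)
$\frac{d{\left(k \right)}}{-7} - \frac{37}{-275} = - \frac{11}{-7} - \frac{37}{-275} = \left(-11\right) \left(- \frac{1}{7}\right) - - \frac{37}{275} = \frac{11}{7} + \frac{37}{275} = \frac{3284}{1925}$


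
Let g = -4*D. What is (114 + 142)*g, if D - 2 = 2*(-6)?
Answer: 10240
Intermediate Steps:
D = -10 (D = 2 + 2*(-6) = 2 - 12 = -10)
g = 40 (g = -4*(-10) = 40)
(114 + 142)*g = (114 + 142)*40 = 256*40 = 10240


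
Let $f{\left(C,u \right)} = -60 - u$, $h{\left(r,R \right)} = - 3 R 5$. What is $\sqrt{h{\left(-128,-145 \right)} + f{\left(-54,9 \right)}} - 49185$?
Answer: $-49185 + 9 \sqrt{26} \approx -49139.0$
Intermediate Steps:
$h{\left(r,R \right)} = - 15 R$
$\sqrt{h{\left(-128,-145 \right)} + f{\left(-54,9 \right)}} - 49185 = \sqrt{\left(-15\right) \left(-145\right) - 69} - 49185 = \sqrt{2175 - 69} - 49185 = \sqrt{2106} - 49185 = 9 \sqrt{26} - 49185 = -49185 + 9 \sqrt{26}$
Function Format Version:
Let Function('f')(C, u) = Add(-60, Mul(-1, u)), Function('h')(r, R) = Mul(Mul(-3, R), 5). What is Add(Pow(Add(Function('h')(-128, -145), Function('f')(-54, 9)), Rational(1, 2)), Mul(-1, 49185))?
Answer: Add(-49185, Mul(9, Pow(26, Rational(1, 2)))) ≈ -49139.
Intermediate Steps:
Function('h')(r, R) = Mul(-15, R)
Add(Pow(Add(Function('h')(-128, -145), Function('f')(-54, 9)), Rational(1, 2)), Mul(-1, 49185)) = Add(Pow(Add(Mul(-15, -145), Add(-60, Mul(-1, 9))), Rational(1, 2)), Mul(-1, 49185)) = Add(Pow(Add(2175, Add(-60, -9)), Rational(1, 2)), -49185) = Add(Pow(Add(2175, -69), Rational(1, 2)), -49185) = Add(Pow(2106, Rational(1, 2)), -49185) = Add(Mul(9, Pow(26, Rational(1, 2))), -49185) = Add(-49185, Mul(9, Pow(26, Rational(1, 2))))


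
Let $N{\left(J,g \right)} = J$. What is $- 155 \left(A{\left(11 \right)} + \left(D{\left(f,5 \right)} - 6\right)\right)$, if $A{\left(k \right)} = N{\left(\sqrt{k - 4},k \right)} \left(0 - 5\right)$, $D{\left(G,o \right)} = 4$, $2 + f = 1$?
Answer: $310 + 775 \sqrt{7} \approx 2360.5$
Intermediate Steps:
$f = -1$ ($f = -2 + 1 = -1$)
$A{\left(k \right)} = - 5 \sqrt{-4 + k}$ ($A{\left(k \right)} = \sqrt{k - 4} \left(0 - 5\right) = \sqrt{-4 + k} \left(-5\right) = - 5 \sqrt{-4 + k}$)
$- 155 \left(A{\left(11 \right)} + \left(D{\left(f,5 \right)} - 6\right)\right) = - 155 \left(- 5 \sqrt{-4 + 11} + \left(4 - 6\right)\right) = - 155 \left(- 5 \sqrt{7} + \left(4 - 6\right)\right) = - 155 \left(- 5 \sqrt{7} - 2\right) = - 155 \left(-2 - 5 \sqrt{7}\right) = 310 + 775 \sqrt{7}$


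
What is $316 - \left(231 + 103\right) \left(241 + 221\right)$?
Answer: $-153992$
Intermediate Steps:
$316 - \left(231 + 103\right) \left(241 + 221\right) = 316 - 334 \cdot 462 = 316 - 154308 = -153992$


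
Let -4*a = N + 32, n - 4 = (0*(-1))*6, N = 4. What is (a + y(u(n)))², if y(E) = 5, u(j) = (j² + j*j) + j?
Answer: 16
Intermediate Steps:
n = 4 (n = 4 + (0*(-1))*6 = 4 + 0*6 = 4 + 0 = 4)
u(j) = j + 2*j² (u(j) = (j² + j²) + j = 2*j² + j = j + 2*j²)
a = -9 (a = -(4 + 32)/4 = -¼*36 = -9)
(a + y(u(n)))² = (-9 + 5)² = (-4)² = 16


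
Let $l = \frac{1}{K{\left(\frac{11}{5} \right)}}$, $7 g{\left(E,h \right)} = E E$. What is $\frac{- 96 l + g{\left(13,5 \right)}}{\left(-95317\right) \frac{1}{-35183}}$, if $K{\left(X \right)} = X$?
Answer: $- \frac{52809683}{7339409} \approx -7.1954$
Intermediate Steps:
$g{\left(E,h \right)} = \frac{E^{2}}{7}$ ($g{\left(E,h \right)} = \frac{E E}{7} = \frac{E^{2}}{7}$)
$l = \frac{5}{11}$ ($l = \frac{1}{11 \cdot \frac{1}{5}} = \frac{1}{\frac{11}{5}} = \frac{5}{11} \approx 0.45455$)
$\frac{- 96 l + g{\left(13,5 \right)}}{\left(-95317\right) \frac{1}{-35183}} = \frac{\left(-96\right) \frac{5}{11} + \frac{13^{2}}{7}}{\left(-95317\right) \frac{1}{-35183}} = \frac{- \frac{480}{11} + \frac{1}{7} \cdot 169}{\left(-95317\right) \left(- \frac{1}{35183}\right)} = \frac{- \frac{480}{11} + \frac{169}{7}}{\frac{95317}{35183}} = \left(- \frac{1501}{77}\right) \frac{35183}{95317} = - \frac{52809683}{7339409}$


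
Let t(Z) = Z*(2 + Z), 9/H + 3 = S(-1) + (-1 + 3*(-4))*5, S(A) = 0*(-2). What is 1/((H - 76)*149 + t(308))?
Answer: 68/5721267 ≈ 1.1885e-5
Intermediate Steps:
S(A) = 0
H = -9/68 (H = 9/(-3 + (0 + (-1 + 3*(-4))*5)) = 9/(-3 + (0 + (-1 - 12)*5)) = 9/(-3 + (0 - 13*5)) = 9/(-3 + (0 - 65)) = 9/(-3 - 65) = 9/(-68) = 9*(-1/68) = -9/68 ≈ -0.13235)
1/((H - 76)*149 + t(308)) = 1/((-9/68 - 76)*149 + 308*(2 + 308)) = 1/(-5177/68*149 + 308*310) = 1/(-771373/68 + 95480) = 1/(5721267/68) = 68/5721267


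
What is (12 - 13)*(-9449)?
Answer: 9449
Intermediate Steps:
(12 - 13)*(-9449) = -1*(-9449) = 9449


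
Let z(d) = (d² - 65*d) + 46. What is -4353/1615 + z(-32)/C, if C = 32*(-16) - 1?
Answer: -42809/4845 ≈ -8.8357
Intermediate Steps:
z(d) = 46 + d² - 65*d
C = -513 (C = -512 - 1 = -513)
-4353/1615 + z(-32)/C = -4353/1615 + (46 + (-32)² - 65*(-32))/(-513) = -4353*1/1615 + (46 + 1024 + 2080)*(-1/513) = -4353/1615 + 3150*(-1/513) = -4353/1615 - 350/57 = -42809/4845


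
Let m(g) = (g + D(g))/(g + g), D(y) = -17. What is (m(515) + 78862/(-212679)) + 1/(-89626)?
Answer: 1106156825581/9816707547810 ≈ 0.11268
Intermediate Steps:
m(g) = (-17 + g)/(2*g) (m(g) = (g - 17)/(g + g) = (-17 + g)/((2*g)) = (-17 + g)*(1/(2*g)) = (-17 + g)/(2*g))
(m(515) + 78862/(-212679)) + 1/(-89626) = ((1/2)*(-17 + 515)/515 + 78862/(-212679)) + 1/(-89626) = ((1/2)*(1/515)*498 + 78862*(-1/212679)) - 1/89626 = (249/515 - 78862/212679) - 1/89626 = 12343141/109529685 - 1/89626 = 1106156825581/9816707547810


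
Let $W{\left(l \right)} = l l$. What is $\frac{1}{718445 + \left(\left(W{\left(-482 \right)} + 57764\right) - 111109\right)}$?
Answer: $\frac{1}{897424} \approx 1.1143 \cdot 10^{-6}$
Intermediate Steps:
$W{\left(l \right)} = l^{2}$
$\frac{1}{718445 + \left(\left(W{\left(-482 \right)} + 57764\right) - 111109\right)} = \frac{1}{718445 + \left(\left(\left(-482\right)^{2} + 57764\right) - 111109\right)} = \frac{1}{718445 + \left(\left(232324 + 57764\right) - 111109\right)} = \frac{1}{718445 + \left(290088 - 111109\right)} = \frac{1}{718445 + 178979} = \frac{1}{897424}$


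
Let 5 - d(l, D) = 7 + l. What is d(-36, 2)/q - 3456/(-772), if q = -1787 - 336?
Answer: 9470/2123 ≈ 4.4607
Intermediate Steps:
d(l, D) = -2 - l (d(l, D) = 5 - (7 + l) = 5 + (-7 - l) = -2 - l)
q = -2123
d(-36, 2)/q - 3456/(-772) = (-2 - 1*(-36))/(-2123) - 3456/(-772) = (-2 + 36)*(-1/2123) - 3456*(-1/772) = 34*(-1/2123) + 864/193 = -34/2123 + 864/193 = 9470/2123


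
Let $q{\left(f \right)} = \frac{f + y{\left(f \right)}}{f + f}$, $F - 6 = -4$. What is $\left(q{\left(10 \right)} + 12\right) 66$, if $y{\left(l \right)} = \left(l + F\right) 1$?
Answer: $\frac{4323}{5} \approx 864.6$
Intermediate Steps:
$F = 2$ ($F = 6 - 4 = 2$)
$y{\left(l \right)} = 2 + l$ ($y{\left(l \right)} = \left(l + 2\right) 1 = \left(2 + l\right) 1 = 2 + l$)
$q{\left(f \right)} = \frac{2 + 2 f}{2 f}$ ($q{\left(f \right)} = \frac{f + \left(2 + f\right)}{f + f} = \frac{2 + 2 f}{2 f}$)
$\left(q{\left(10 \right)} + 12\right) 66 = \left(\frac{1 + 10}{10} + 12\right) 66 = \left(\frac{1}{10} \cdot 11 + 12\right) 66 = \left(\frac{11}{10} + 12\right) 66 = \frac{131}{10} \cdot 66 = \frac{4323}{5}$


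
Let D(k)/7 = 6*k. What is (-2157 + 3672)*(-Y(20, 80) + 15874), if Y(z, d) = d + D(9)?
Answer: 23355240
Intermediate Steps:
D(k) = 42*k (D(k) = 7*(6*k) = 42*k)
Y(z, d) = 378 + d (Y(z, d) = d + 42*9 = d + 378 = 378 + d)
(-2157 + 3672)*(-Y(20, 80) + 15874) = (-2157 + 3672)*(-(378 + 80) + 15874) = 1515*(-1*458 + 15874) = 1515*(-458 + 15874) = 1515*15416 = 23355240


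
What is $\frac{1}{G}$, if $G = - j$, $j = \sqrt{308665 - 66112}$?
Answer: $- \frac{\sqrt{242553}}{242553} \approx -0.0020305$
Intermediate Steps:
$j = \sqrt{242553} \approx 492.5$
$G = - \sqrt{242553} \approx -492.5$
$\frac{1}{G} = \frac{1}{\left(-1\right) \sqrt{242553}} = - \frac{\sqrt{242553}}{242553}$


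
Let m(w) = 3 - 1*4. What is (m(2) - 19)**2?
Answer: 400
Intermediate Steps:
m(w) = -1 (m(w) = 3 - 4 = -1)
(m(2) - 19)**2 = (-1 - 19)**2 = (-20)**2 = 400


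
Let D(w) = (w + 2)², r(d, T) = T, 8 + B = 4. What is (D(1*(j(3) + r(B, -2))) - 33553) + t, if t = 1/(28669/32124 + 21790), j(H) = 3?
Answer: -23481156507052/700010629 ≈ -33544.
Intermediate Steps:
B = -4 (B = -8 + 4 = -4)
t = 32124/700010629 (t = 1/(28669*(1/32124) + 21790) = 1/(28669/32124 + 21790) = 1/(700010629/32124) = 32124/700010629 ≈ 4.5891e-5)
D(w) = (2 + w)²
(D(1*(j(3) + r(B, -2))) - 33553) + t = ((2 + 1*(3 - 2))² - 33553) + 32124/700010629 = ((2 + 1*1)² - 33553) + 32124/700010629 = ((2 + 1)² - 33553) + 32124/700010629 = (3² - 33553) + 32124/700010629 = (9 - 33553) + 32124/700010629 = -33544 + 32124/700010629 = -23481156507052/700010629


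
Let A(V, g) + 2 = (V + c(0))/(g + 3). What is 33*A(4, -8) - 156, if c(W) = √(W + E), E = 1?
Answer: -255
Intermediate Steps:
c(W) = √(1 + W) (c(W) = √(W + 1) = √(1 + W))
A(V, g) = -2 + (1 + V)/(3 + g) (A(V, g) = -2 + (V + √(1 + 0))/(g + 3) = -2 + (V + √1)/(3 + g) = -2 + (V + 1)/(3 + g) = -2 + (1 + V)/(3 + g))
33*A(4, -8) - 156 = 33*((-5 + 4 - 2*(-8))/(3 - 8)) - 156 = 33*((-5 + 4 + 16)/(-5)) - 156 = 33*(-⅕*15) - 156 = 33*(-3) - 156 = -99 - 156 = -255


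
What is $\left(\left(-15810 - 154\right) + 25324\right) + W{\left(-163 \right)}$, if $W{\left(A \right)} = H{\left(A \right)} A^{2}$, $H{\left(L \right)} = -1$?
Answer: $-17209$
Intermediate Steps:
$W{\left(A \right)} = - A^{2}$
$\left(\left(-15810 - 154\right) + 25324\right) + W{\left(-163 \right)} = \left(\left(-15810 - 154\right) + 25324\right) - \left(-163\right)^{2} = \left(\left(-15810 - 154\right) + 25324\right) - 26569 = \left(-15964 + 25324\right) - 26569 = 9360 - 26569 = -17209$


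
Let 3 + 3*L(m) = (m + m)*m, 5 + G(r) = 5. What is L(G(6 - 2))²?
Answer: 1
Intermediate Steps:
G(r) = 0 (G(r) = -5 + 5 = 0)
L(m) = -1 + 2*m²/3 (L(m) = -1 + ((m + m)*m)/3 = -1 + ((2*m)*m)/3 = -1 + (2*m²)/3 = -1 + 2*m²/3)
L(G(6 - 2))² = (-1 + (⅔)*0²)² = (-1 + (⅔)*0)² = (-1 + 0)² = (-1)² = 1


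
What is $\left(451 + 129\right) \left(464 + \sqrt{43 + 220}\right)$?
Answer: $269120 + 580 \sqrt{263} \approx 2.7853 \cdot 10^{5}$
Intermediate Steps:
$\left(451 + 129\right) \left(464 + \sqrt{43 + 220}\right) = 580 \left(464 + \sqrt{263}\right) = 269120 + 580 \sqrt{263}$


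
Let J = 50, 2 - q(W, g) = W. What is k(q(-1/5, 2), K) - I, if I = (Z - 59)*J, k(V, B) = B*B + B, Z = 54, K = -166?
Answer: 27640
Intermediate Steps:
q(W, g) = 2 - W
k(V, B) = B + B**2 (k(V, B) = B**2 + B = B + B**2)
I = -250 (I = (54 - 59)*50 = -5*50 = -250)
k(q(-1/5, 2), K) - I = -166*(1 - 166) - 1*(-250) = -166*(-165) + 250 = 27390 + 250 = 27640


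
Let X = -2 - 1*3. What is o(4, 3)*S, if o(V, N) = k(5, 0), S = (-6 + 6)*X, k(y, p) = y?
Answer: 0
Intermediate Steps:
X = -5 (X = -2 - 3 = -5)
S = 0 (S = (-6 + 6)*(-5) = 0*(-5) = 0)
o(V, N) = 5
o(4, 3)*S = 5*0 = 0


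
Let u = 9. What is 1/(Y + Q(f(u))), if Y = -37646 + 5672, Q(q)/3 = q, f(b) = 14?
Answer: -1/31932 ≈ -3.1317e-5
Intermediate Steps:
Q(q) = 3*q
Y = -31974
1/(Y + Q(f(u))) = 1/(-31974 + 3*14) = 1/(-31974 + 42) = 1/(-31932) = -1/31932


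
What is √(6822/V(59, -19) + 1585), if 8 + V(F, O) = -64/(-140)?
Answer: √329395/22 ≈ 26.088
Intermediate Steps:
V(F, O) = -264/35 (V(F, O) = -8 - 64/(-140) = -8 - 64*(-1/140) = -8 + 16/35 = -264/35)
√(6822/V(59, -19) + 1585) = √(6822/(-264/35) + 1585) = √(6822*(-35/264) + 1585) = √(-39795/44 + 1585) = √(29945/44) = √329395/22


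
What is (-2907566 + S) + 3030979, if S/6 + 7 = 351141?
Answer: 2230217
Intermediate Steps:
S = 2106804 (S = -42 + 6*351141 = -42 + 2106846 = 2106804)
(-2907566 + S) + 3030979 = (-2907566 + 2106804) + 3030979 = -800762 + 3030979 = 2230217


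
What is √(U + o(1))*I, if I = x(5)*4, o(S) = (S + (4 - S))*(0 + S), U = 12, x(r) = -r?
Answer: -80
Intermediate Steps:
o(S) = 4*S
I = -20 (I = -1*5*4 = -5*4 = -20)
√(U + o(1))*I = √(12 + 4*1)*(-20) = √(12 + 4)*(-20) = √16*(-20) = 4*(-20) = -80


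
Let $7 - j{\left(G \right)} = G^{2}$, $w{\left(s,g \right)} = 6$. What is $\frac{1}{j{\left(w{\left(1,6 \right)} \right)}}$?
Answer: $- \frac{1}{29} \approx -0.034483$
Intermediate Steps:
$j{\left(G \right)} = 7 - G^{2}$
$\frac{1}{j{\left(w{\left(1,6 \right)} \right)}} = \frac{1}{7 - 6^{2}} = \frac{1}{7 - 36} = \frac{1}{-29} = - \frac{1}{29}$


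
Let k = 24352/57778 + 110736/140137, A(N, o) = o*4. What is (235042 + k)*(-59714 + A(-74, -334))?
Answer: -58092317992039178100/4048417793 ≈ -1.4349e+10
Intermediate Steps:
A(N, o) = 4*o
k = 4905360416/4048417793 (k = 24352*(1/57778) + 110736*(1/140137) = 12176/28889 + 110736/140137 = 4905360416/4048417793 ≈ 1.2117)
(235042 + k)*(-59714 + A(-74, -334)) = (235042 + 4905360416/4048417793)*(-59714 + 4*(-334)) = 951553120262722*(-59714 - 1336)/4048417793 = (951553120262722/4048417793)*(-61050) = -58092317992039178100/4048417793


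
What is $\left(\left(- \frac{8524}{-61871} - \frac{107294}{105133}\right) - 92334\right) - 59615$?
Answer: $- \frac{988385947493389}{6504683843} \approx -1.5195 \cdot 10^{5}$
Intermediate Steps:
$\left(\left(- \frac{8524}{-61871} - \frac{107294}{105133}\right) - 92334\right) - 59615 = \left(\left(\left(-8524\right) \left(- \frac{1}{61871}\right) - \frac{107294}{105133}\right) - 92334\right) - 59615 = \left(\left(\frac{8524}{61871} - \frac{107294}{105133}\right) - 92334\right) - 59615 = \left(- \frac{5742233382}{6504683843} - 92334\right) - 59615 = - \frac{600609220192944}{6504683843} - 59615 = - \frac{988385947493389}{6504683843}$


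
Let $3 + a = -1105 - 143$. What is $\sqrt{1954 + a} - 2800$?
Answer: $-2800 + \sqrt{703} \approx -2773.5$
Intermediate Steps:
$a = -1251$ ($a = -3 - 1248 = -1251$)
$\sqrt{1954 + a} - 2800 = \sqrt{1954 - 1251} - 2800 = \sqrt{703} - 2800 = -2800 + \sqrt{703}$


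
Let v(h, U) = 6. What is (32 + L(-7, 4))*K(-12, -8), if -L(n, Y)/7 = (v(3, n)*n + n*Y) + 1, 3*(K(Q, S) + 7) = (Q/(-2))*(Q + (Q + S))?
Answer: -36565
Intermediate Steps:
K(Q, S) = -7 - Q*(S + 2*Q)/6 (K(Q, S) = -7 + ((Q/(-2))*(Q + (Q + S)))/3 = -7 + ((Q*(-½))*(S + 2*Q))/3 = -7 + ((-Q/2)*(S + 2*Q))/3 = -7 + (-Q*(S + 2*Q)/2)/3 = -7 - Q*(S + 2*Q)/6)
L(n, Y) = -7 - 42*n - 7*Y*n (L(n, Y) = -7*((6*n + n*Y) + 1) = -7*((6*n + Y*n) + 1) = -7*(1 + 6*n + Y*n) = -7 - 42*n - 7*Y*n)
(32 + L(-7, 4))*K(-12, -8) = (32 + (-7 - 42*(-7) - 7*4*(-7)))*(-7 - ⅓*(-12)² - ⅙*(-12)*(-8)) = (32 + (-7 + 294 + 196))*(-7 - ⅓*144 - 16) = (32 + 483)*(-7 - 48 - 16) = 515*(-71) = -36565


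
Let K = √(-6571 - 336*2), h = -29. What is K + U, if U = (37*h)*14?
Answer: -15022 + I*√7243 ≈ -15022.0 + 85.106*I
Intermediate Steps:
U = -15022 (U = (37*(-29))*14 = -1073*14 = -15022)
K = I*√7243 (K = √(-6571 - 672) = √(-7243) = I*√7243 ≈ 85.106*I)
K + U = I*√7243 - 15022 = -15022 + I*√7243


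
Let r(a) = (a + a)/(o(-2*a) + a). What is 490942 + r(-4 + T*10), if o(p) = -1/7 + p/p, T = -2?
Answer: 13255490/27 ≈ 4.9094e+5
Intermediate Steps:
o(p) = 6/7 (o(p) = -1*⅐ + 1 = -⅐ + 1 = 6/7)
r(a) = 2*a/(6/7 + a) (r(a) = (a + a)/(6/7 + a) = (2*a)/(6/7 + a) = 2*a/(6/7 + a))
490942 + r(-4 + T*10) = 490942 + 14*(-4 - 2*10)/(6 + 7*(-4 - 2*10)) = 490942 + 14*(-4 - 20)/(6 + 7*(-4 - 20)) = 490942 + 14*(-24)/(6 + 7*(-24)) = 490942 + 14*(-24)/(6 - 168) = 490942 + 14*(-24)/(-162) = 490942 + 14*(-24)*(-1/162) = 490942 + 56/27 = 13255490/27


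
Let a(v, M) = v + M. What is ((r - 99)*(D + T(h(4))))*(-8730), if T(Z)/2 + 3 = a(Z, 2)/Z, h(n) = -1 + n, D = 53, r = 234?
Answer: -59320350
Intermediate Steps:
a(v, M) = M + v
T(Z) = -6 + 2*(2 + Z)/Z (T(Z) = -6 + 2*((2 + Z)/Z) = -6 + 2*(2 + Z)/Z)
((r - 99)*(D + T(h(4))))*(-8730) = ((234 - 99)*(53 + (-4 + 4/(-1 + 4))))*(-8730) = (135*(53 + (-4 + 4/3)))*(-8730) = (135*(53 - 8/3))*(-8730) = (135*(151/3))*(-8730) = 6795*(-8730) = -59320350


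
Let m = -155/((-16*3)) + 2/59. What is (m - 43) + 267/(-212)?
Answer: -6153391/150096 ≈ -40.996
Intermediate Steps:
m = 9241/2832 (m = -155/(-48) + 2*(1/59) = -155*(-1/48) + 2/59 = 155/48 + 2/59 = 9241/2832 ≈ 3.2631)
(m - 43) + 267/(-212) = (9241/2832 - 43) + 267/(-212) = -112535/2832 + 267*(-1/212) = -112535/2832 - 267/212 = -6153391/150096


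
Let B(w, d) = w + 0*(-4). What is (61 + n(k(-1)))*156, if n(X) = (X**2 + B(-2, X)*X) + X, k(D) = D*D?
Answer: 9516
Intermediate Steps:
B(w, d) = w (B(w, d) = w + 0 = w)
k(D) = D**2
n(X) = X**2 - X (n(X) = (X**2 - 2*X) + X = X**2 - X)
(61 + n(k(-1)))*156 = (61 + (-1)**2*(-1 + (-1)**2))*156 = (61 + 1*(-1 + 1))*156 = (61 + 1*0)*156 = (61 + 0)*156 = 61*156 = 9516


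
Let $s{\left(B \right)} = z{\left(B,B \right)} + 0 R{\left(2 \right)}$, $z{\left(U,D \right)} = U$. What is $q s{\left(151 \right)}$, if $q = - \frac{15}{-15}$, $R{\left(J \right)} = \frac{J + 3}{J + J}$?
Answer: $151$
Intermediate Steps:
$R{\left(J \right)} = \frac{3 + J}{2 J}$
$s{\left(B \right)} = B$ ($s{\left(B \right)} = B + 0 \frac{3 + 2}{2 \cdot 2} = B + 0 \cdot \frac{1}{2} \cdot \frac{1}{2} \cdot 5 = B + 0 \cdot \frac{5}{4} = B + 0 = B$)
$q = 1$ ($q = \left(-15\right) \left(- \frac{1}{15}\right) = 1$)
$q s{\left(151 \right)} = 1 \cdot 151 = 151$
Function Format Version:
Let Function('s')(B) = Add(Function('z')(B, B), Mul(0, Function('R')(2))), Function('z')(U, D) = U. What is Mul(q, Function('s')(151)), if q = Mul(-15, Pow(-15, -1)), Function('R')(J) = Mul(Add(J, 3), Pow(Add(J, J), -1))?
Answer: 151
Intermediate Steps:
Function('R')(J) = Mul(Rational(1, 2), Pow(J, -1), Add(3, J)) (Function('R')(J) = Mul(Add(3, J), Pow(Mul(2, J), -1)) = Mul(Add(3, J), Mul(Rational(1, 2), Pow(J, -1))) = Mul(Rational(1, 2), Pow(J, -1), Add(3, J)))
Function('s')(B) = B (Function('s')(B) = Add(B, Mul(0, Mul(Rational(1, 2), Pow(2, -1), Add(3, 2)))) = Add(B, Mul(0, Mul(Rational(1, 2), Rational(1, 2), 5))) = Add(B, Mul(0, Rational(5, 4))) = Add(B, 0) = B)
q = 1 (q = Mul(-15, Rational(-1, 15)) = 1)
Mul(q, Function('s')(151)) = Mul(1, 151) = 151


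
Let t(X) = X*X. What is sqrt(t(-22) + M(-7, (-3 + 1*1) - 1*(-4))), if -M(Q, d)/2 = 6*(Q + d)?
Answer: 4*sqrt(34) ≈ 23.324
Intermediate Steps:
t(X) = X**2
M(Q, d) = -12*Q - 12*d (M(Q, d) = -12*(Q + d) = -2*(6*Q + 6*d) = -12*Q - 12*d)
sqrt(t(-22) + M(-7, (-3 + 1*1) - 1*(-4))) = sqrt((-22)**2 + (-12*(-7) - 12*((-3 + 1*1) - 1*(-4)))) = sqrt(484 + (84 - 12*((-3 + 1) + 4))) = sqrt(484 + (84 - 12*(-2 + 4))) = sqrt(484 + (84 - 12*2)) = sqrt(484 + (84 - 24)) = sqrt(484 + 60) = sqrt(544) = 4*sqrt(34)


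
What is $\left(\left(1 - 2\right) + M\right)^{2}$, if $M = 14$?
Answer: $169$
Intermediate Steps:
$\left(\left(1 - 2\right) + M\right)^{2} = \left(\left(1 - 2\right) + 14\right)^{2} = \left(-1 + 14\right)^{2} = 13^{2} = 169$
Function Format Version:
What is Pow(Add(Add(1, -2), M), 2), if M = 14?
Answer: 169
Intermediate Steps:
Pow(Add(Add(1, -2), M), 2) = Pow(Add(Add(1, -2), 14), 2) = Pow(Add(-1, 14), 2) = Pow(13, 2) = 169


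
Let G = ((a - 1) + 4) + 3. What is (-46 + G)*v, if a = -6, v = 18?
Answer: -828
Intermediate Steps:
G = 0 (G = ((-6 - 1) + 4) + 3 = (-7 + 4) + 3 = -3 + 3 = 0)
(-46 + G)*v = (-46 + 0)*18 = -46*18 = -828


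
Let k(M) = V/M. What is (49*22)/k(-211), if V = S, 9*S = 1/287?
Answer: -587524014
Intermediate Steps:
S = 1/2583 (S = (1/9)/287 = (1/9)*(1/287) = 1/2583 ≈ 0.00038715)
V = 1/2583 ≈ 0.00038715
k(M) = 1/(2583*M)
(49*22)/k(-211) = (49*22)/(((1/2583)/(-211))) = 1078/(((1/2583)*(-1/211))) = 1078/(-1/545013) = 1078*(-545013) = -587524014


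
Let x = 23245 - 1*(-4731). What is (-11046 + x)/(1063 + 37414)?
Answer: 16930/38477 ≈ 0.44000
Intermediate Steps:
x = 27976 (x = 23245 + 4731 = 27976)
(-11046 + x)/(1063 + 37414) = (-11046 + 27976)/(1063 + 37414) = 16930/38477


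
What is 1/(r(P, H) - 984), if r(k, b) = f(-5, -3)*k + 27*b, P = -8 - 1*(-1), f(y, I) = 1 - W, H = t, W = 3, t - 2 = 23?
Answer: -1/295 ≈ -0.0033898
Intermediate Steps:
t = 25 (t = 2 + 23 = 25)
H = 25
f(y, I) = -2 (f(y, I) = 1 - 1*3 = 1 - 3 = -2)
P = -7 (P = -8 + 1 = -7)
r(k, b) = -2*k + 27*b
1/(r(P, H) - 984) = 1/((-2*(-7) + 27*25) - 984) = 1/((14 + 675) - 984) = 1/(689 - 984) = 1/(-295) = -1/295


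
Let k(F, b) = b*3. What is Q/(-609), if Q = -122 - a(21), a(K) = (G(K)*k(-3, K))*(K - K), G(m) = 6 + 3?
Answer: 122/609 ≈ 0.20033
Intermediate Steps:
G(m) = 9
k(F, b) = 3*b
a(K) = 0 (a(K) = (9*(3*K))*(K - K) = (27*K)*0 = 0)
Q = -122 (Q = -122 - 1*0 = -122 + 0 = -122)
Q/(-609) = -122/(-609) = -122*(-1/609) = 122/609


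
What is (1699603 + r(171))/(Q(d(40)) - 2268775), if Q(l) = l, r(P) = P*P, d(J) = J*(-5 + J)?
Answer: -1728844/2267375 ≈ -0.76249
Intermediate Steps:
r(P) = P²
(1699603 + r(171))/(Q(d(40)) - 2268775) = (1699603 + 171²)/(40*(-5 + 40) - 2268775) = (1699603 + 29241)/(40*35 - 2268775) = 1728844/(1400 - 2268775) = 1728844/(-2267375) = 1728844*(-1/2267375) = -1728844/2267375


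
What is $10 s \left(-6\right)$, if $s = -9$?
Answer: $540$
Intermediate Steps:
$10 s \left(-6\right) = 10 \left(-9\right) \left(-6\right) = \left(-90\right) \left(-6\right) = 540$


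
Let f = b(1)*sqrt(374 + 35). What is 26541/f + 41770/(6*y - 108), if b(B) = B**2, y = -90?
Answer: -20885/324 + 26541*sqrt(409)/409 ≈ 1247.9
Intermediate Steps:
f = sqrt(409) (f = 1**2*sqrt(374 + 35) = 1*sqrt(409) = sqrt(409) ≈ 20.224)
26541/f + 41770/(6*y - 108) = 26541/(sqrt(409)) + 41770/(6*(-90) - 108) = 26541*(sqrt(409)/409) + 41770/(-540 - 108) = 26541*sqrt(409)/409 + 41770/(-648) = 26541*sqrt(409)/409 + 41770*(-1/648) = 26541*sqrt(409)/409 - 20885/324 = -20885/324 + 26541*sqrt(409)/409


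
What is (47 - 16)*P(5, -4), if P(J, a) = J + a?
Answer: 31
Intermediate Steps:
(47 - 16)*P(5, -4) = (47 - 16)*(5 - 4) = 31*1 = 31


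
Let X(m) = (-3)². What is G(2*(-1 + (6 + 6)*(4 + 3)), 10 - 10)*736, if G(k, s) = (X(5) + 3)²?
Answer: 105984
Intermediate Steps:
X(m) = 9
G(k, s) = 144 (G(k, s) = (9 + 3)² = 12² = 144)
G(2*(-1 + (6 + 6)*(4 + 3)), 10 - 10)*736 = 144*736 = 105984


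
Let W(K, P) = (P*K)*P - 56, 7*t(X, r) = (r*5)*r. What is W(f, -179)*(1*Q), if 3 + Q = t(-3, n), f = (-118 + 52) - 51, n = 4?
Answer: -221182327/7 ≈ -3.1597e+7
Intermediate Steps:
t(X, r) = 5*r**2/7 (t(X, r) = ((r*5)*r)/7 = ((5*r)*r)/7 = (5*r**2)/7 = 5*r**2/7)
f = -117 (f = -66 - 51 = -117)
Q = 59/7 (Q = -3 + (5/7)*4**2 = -3 + (5/7)*16 = -3 + 80/7 = 59/7 ≈ 8.4286)
W(K, P) = -56 + K*P**2 (W(K, P) = (K*P)*P - 56 = K*P**2 - 56 = -56 + K*P**2)
W(f, -179)*(1*Q) = (-56 - 117*(-179)**2)*(1*(59/7)) = (-56 - 117*32041)*(59/7) = (-56 - 3748797)*(59/7) = -3748853*59/7 = -221182327/7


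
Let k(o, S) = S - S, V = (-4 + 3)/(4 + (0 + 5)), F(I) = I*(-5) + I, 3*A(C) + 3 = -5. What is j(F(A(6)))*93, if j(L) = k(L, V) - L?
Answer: -992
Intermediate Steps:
A(C) = -8/3 (A(C) = -1 + (⅓)*(-5) = -1 - 5/3 = -8/3)
F(I) = -4*I (F(I) = -5*I + I = -4*I)
V = -⅑ (V = -1/(4 + 5) = -1/9 = -1*⅑ = -⅑ ≈ -0.11111)
k(o, S) = 0
j(L) = -L (j(L) = 0 - L = -L)
j(F(A(6)))*93 = -(-4)*(-8)/3*93 = -1*32/3*93 = -32/3*93 = -992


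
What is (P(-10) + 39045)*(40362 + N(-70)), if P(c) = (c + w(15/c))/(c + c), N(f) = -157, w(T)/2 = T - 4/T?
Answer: 18837835643/12 ≈ 1.5698e+9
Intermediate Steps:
w(T) = -8/T + 2*T (w(T) = 2*(T - 4/T) = -8/T + 2*T)
P(c) = (30/c + 7*c/15)/(2*c) (P(c) = (c + (-8*c/15 + 2*(15/c)))/(c + c) = (c + (-8*c/15 + 30/c))/((2*c)) = (c + (-8*c/15 + 30/c))*(1/(2*c)) = (c + (30/c - 8*c/15))*(1/(2*c)) = (30/c + 7*c/15)*(1/(2*c)) = (30/c + 7*c/15)/(2*c))
(P(-10) + 39045)*(40362 + N(-70)) = ((7/30 + 15/(-10)²) + 39045)*(40362 - 157) = ((7/30 + 15*(1/100)) + 39045)*40205 = ((7/30 + 3/20) + 39045)*40205 = (23/60 + 39045)*40205 = (2342723/60)*40205 = 18837835643/12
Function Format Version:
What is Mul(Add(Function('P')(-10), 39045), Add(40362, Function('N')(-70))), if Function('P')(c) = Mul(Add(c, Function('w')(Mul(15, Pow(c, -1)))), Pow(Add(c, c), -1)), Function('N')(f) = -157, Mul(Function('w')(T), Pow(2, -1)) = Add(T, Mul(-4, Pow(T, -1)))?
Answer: Rational(18837835643, 12) ≈ 1.5698e+9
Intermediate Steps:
Function('w')(T) = Add(Mul(-8, Pow(T, -1)), Mul(2, T)) (Function('w')(T) = Mul(2, Add(T, Mul(-4, Pow(T, -1)))) = Add(Mul(-8, Pow(T, -1)), Mul(2, T)))
Function('P')(c) = Mul(Rational(1, 2), Pow(c, -1), Add(Mul(30, Pow(c, -1)), Mul(Rational(7, 15), c))) (Function('P')(c) = Mul(Add(c, Add(Mul(-8, Pow(Mul(15, Pow(c, -1)), -1)), Mul(2, Mul(15, Pow(c, -1))))), Pow(Add(c, c), -1)) = Mul(Add(c, Add(Mul(-8, Mul(Rational(1, 15), c)), Mul(30, Pow(c, -1)))), Pow(Mul(2, c), -1)) = Mul(Add(c, Add(Mul(Rational(-8, 15), c), Mul(30, Pow(c, -1)))), Mul(Rational(1, 2), Pow(c, -1))) = Mul(Add(c, Add(Mul(30, Pow(c, -1)), Mul(Rational(-8, 15), c))), Mul(Rational(1, 2), Pow(c, -1))) = Mul(Add(Mul(30, Pow(c, -1)), Mul(Rational(7, 15), c)), Mul(Rational(1, 2), Pow(c, -1))) = Mul(Rational(1, 2), Pow(c, -1), Add(Mul(30, Pow(c, -1)), Mul(Rational(7, 15), c))))
Mul(Add(Function('P')(-10), 39045), Add(40362, Function('N')(-70))) = Mul(Add(Add(Rational(7, 30), Mul(15, Pow(-10, -2))), 39045), Add(40362, -157)) = Mul(Add(Add(Rational(7, 30), Mul(15, Rational(1, 100))), 39045), 40205) = Mul(Add(Add(Rational(7, 30), Rational(3, 20)), 39045), 40205) = Mul(Add(Rational(23, 60), 39045), 40205) = Mul(Rational(2342723, 60), 40205) = Rational(18837835643, 12)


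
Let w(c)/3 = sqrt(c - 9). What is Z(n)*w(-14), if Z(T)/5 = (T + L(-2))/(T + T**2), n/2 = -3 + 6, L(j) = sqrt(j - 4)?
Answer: -5*sqrt(138)/14 + 15*I*sqrt(23)/7 ≈ -4.1955 + 10.277*I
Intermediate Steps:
L(j) = sqrt(-4 + j)
n = 6 (n = 2*(-3 + 6) = 2*3 = 6)
Z(T) = 5*(T + I*sqrt(6))/(T + T**2) (Z(T) = 5*((T + sqrt(-4 - 2))/(T + T**2)) = 5*((T + sqrt(-6))/(T + T**2)) = 5*((T + I*sqrt(6))/(T + T**2)) = 5*(T + I*sqrt(6))/(T + T**2))
w(c) = 3*sqrt(-9 + c) (w(c) = 3*sqrt(c - 9) = 3*sqrt(-9 + c))
Z(n)*w(-14) = (5*(6 + I*sqrt(6))/(6*(1 + 6)))*(3*sqrt(-9 - 14)) = (5*(1/6)*(6 + I*sqrt(6))/7)*(3*sqrt(-23)) = (5*(1/6)*(1/7)*(6 + I*sqrt(6)))*(3*(I*sqrt(23))) = (5/7 + 5*I*sqrt(6)/42)*(3*I*sqrt(23)) = 3*I*sqrt(23)*(5/7 + 5*I*sqrt(6)/42)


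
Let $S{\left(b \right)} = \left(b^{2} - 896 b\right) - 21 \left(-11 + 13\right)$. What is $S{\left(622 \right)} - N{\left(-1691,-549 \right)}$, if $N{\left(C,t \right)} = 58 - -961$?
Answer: $-171489$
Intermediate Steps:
$N{\left(C,t \right)} = 1019$ ($N{\left(C,t \right)} = 58 + 961 = 1019$)
$S{\left(b \right)} = -42 + b^{2} - 896 b$ ($S{\left(b \right)} = \left(b^{2} - 896 b\right) - 42 = -42 + b^{2} - 896 b$)
$S{\left(622 \right)} - N{\left(-1691,-549 \right)} = \left(-42 + 622^{2} - 557312\right) - 1019 = \left(-42 + 386884 - 557312\right) - 1019 = -170470 - 1019 = -171489$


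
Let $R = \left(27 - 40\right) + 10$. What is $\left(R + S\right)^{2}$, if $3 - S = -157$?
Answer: $24649$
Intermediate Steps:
$S = 160$ ($S = 3 - -157 = 3 + 157 = 160$)
$R = -3$ ($R = -13 + 10 = -3$)
$\left(R + S\right)^{2} = \left(-3 + 160\right)^{2} = 157^{2} = 24649$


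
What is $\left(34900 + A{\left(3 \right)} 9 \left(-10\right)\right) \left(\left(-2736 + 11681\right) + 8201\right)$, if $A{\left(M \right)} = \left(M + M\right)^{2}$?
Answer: $542842360$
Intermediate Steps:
$A{\left(M \right)} = 4 M^{2}$ ($A{\left(M \right)} = \left(2 M\right)^{2} = 4 M^{2}$)
$\left(34900 + A{\left(3 \right)} 9 \left(-10\right)\right) \left(\left(-2736 + 11681\right) + 8201\right) = \left(34900 + 4 \cdot 3^{2} \cdot 9 \left(-10\right)\right) \left(\left(-2736 + 11681\right) + 8201\right) = \left(34900 + 4 \cdot 9 \cdot 9 \left(-10\right)\right) \left(8945 + 8201\right) = \left(34900 + 36 \cdot 9 \left(-10\right)\right) 17146 = \left(34900 + 324 \left(-10\right)\right) 17146 = \left(34900 - 3240\right) 17146 = 31660 \cdot 17146 = 542842360$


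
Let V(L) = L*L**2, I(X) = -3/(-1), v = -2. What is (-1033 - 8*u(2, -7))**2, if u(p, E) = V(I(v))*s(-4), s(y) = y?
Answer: 28561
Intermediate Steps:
I(X) = 3 (I(X) = -3*(-1) = 3)
V(L) = L**3
u(p, E) = -108 (u(p, E) = 3**3*(-4) = 27*(-4) = -108)
(-1033 - 8*u(2, -7))**2 = (-1033 - 8*(-108))**2 = (-1033 + 864)**2 = (-169)**2 = 28561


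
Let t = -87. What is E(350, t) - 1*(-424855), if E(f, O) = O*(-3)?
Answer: 425116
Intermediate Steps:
E(f, O) = -3*O
E(350, t) - 1*(-424855) = -3*(-87) - 1*(-424855) = 261 + 424855 = 425116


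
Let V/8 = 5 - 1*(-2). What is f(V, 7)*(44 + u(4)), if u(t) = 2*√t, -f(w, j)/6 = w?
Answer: -16128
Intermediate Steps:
V = 56 (V = 8*(5 - 1*(-2)) = 8*(5 + 2) = 8*7 = 56)
f(w, j) = -6*w
f(V, 7)*(44 + u(4)) = (-6*56)*(44 + 2*√4) = -336*(44 + 2*2) = -336*(44 + 4) = -336*48 = -16128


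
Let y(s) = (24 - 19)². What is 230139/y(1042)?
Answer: 230139/25 ≈ 9205.6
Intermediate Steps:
y(s) = 25 (y(s) = 5² = 25)
230139/y(1042) = 230139/25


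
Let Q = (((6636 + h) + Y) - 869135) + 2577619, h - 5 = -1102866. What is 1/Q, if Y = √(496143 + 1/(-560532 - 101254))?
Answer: 405184434574/248077488387351269 - √217291140439655042/248077488387351269 ≈ 1.6314e-6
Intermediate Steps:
h = -1102861 (h = 5 - 1102866 = -1102861)
Y = √217291140439655042/661786 (Y = √(496143 + 1/(-661786)) = √(496143 - 1/661786) = √(328340491397/661786) = √217291140439655042/661786 ≈ 704.37)
Q = 612259 + √217291140439655042/661786 (Q = (((6636 - 1102861) + √217291140439655042/661786) - 869135) + 2577619 = ((-1096225 + √217291140439655042/661786) - 869135) + 2577619 = (-1965360 + √217291140439655042/661786) + 2577619 = 612259 + √217291140439655042/661786 ≈ 6.1296e+5)
1/Q = 1/(612259 + √217291140439655042/661786)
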